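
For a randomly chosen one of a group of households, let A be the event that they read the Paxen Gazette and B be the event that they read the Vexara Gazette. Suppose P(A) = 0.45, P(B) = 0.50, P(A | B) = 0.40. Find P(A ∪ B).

0.75

P(A ∩ B) = P(B)·P(A|B) = 0.50 × 0.40 = 0.20
Inclusion–exclusion gives
P(A ∪ B) = 0.45 + 0.50 − 0.20 = 0.75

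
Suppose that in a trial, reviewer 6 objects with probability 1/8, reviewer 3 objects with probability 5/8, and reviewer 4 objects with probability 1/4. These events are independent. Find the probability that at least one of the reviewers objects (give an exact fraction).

193/256

Since the events are independent, P(none) is the product of the individual non-occurrence probabilities.
P(none) = (1 − 1/8) × (1 − 5/8) × (1 − 1/4) = 7/8 × 3/8 × 3/4 = 63/256
P(at least one) = 1 − 63/256 = 193/256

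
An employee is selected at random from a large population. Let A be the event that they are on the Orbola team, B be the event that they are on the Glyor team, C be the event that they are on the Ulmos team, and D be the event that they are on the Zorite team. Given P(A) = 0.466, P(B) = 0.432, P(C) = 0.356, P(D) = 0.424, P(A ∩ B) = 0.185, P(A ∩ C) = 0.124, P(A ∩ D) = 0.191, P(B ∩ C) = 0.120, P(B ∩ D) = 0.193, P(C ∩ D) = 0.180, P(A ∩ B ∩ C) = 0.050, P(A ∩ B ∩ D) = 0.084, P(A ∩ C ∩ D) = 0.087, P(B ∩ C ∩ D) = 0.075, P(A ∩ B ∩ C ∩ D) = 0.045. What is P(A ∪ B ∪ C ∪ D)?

0.936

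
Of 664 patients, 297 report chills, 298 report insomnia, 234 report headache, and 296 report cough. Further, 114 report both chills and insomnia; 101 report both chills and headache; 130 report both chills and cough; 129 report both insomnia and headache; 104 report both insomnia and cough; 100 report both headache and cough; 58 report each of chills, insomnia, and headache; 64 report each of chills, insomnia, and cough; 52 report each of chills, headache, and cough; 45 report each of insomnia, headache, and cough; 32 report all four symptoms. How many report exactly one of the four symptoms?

|exactly one| = 297 + 298 + 234 + 296 − 2·114 − 2·101 − 2·130 − 2·129 − 2·104 − 2·100 + 3·58 + 3·64 + 3·52 + 3·45 − 4·32 = 298

298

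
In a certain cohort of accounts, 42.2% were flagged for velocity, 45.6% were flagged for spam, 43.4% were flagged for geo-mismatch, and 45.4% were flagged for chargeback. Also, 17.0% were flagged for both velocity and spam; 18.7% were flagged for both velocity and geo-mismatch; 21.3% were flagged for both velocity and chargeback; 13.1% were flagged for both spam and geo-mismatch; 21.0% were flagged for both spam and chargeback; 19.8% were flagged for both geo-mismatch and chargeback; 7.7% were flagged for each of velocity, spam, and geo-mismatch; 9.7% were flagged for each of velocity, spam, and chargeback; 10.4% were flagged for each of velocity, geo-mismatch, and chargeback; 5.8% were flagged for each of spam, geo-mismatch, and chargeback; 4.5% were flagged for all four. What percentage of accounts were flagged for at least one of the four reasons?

Using inclusion–exclusion:
P(union) = 42.2 + 45.6 + 43.4 + 45.4 − 17.0 − 18.7 − 21.3 − 13.1 − 21.0 − 19.8 + 7.7 + 9.7 + 10.4 + 5.8 − 4.5 = 94.8%

94.8%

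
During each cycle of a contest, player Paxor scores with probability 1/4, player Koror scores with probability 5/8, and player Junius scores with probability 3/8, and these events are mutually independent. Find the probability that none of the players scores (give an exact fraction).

Independence gives P(none) = ∏(1 − pᵢ).
P(none) = (1 − 1/4) × (1 − 5/8) × (1 − 3/8) = 3/4 × 3/8 × 5/8 = 45/256

45/256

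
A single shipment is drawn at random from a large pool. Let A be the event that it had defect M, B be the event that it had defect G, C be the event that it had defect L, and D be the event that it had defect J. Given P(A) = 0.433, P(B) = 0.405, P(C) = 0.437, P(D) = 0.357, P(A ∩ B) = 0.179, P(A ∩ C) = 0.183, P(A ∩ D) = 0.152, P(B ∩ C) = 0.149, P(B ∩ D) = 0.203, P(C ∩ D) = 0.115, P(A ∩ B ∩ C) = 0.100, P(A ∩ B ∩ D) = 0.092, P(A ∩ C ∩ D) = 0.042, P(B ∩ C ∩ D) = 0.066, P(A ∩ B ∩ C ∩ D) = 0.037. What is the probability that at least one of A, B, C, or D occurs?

0.914

P(A ∪ B ∪ C ∪ D) = 0.433 + 0.405 + 0.437 + 0.357 − 0.179 − 0.183 − 0.152 − 0.149 − 0.203 − 0.115 + 0.100 + 0.092 + 0.042 + 0.066 − 0.037 = 0.914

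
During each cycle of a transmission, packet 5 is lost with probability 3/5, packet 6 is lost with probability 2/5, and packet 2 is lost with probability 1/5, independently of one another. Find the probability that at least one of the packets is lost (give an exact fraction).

101/125

P(none) = (1 − 3/5) × (1 − 2/5) × (1 − 1/5) = 2/5 × 3/5 × 4/5 = 24/125
P(at least one) = 1 − 24/125 = 101/125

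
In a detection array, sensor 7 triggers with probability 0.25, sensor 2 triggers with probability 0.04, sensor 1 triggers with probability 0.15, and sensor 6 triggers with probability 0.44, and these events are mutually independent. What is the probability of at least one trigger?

P(none) = (1 − 0.25) × (1 − 0.04) × (1 − 0.15) × (1 − 0.44) = 0.75 × 0.96 × 0.85 × 0.56 = 0.34272
P(at least one) = 1 − 0.34272 = 0.65728

0.65728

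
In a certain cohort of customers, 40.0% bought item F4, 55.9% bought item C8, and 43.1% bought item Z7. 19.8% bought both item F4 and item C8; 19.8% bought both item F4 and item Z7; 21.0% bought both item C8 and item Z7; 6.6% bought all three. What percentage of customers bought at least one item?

Using inclusion–exclusion:
P(union) = 40.0 + 55.9 + 43.1 − 19.8 − 19.8 − 21.0 + 6.6 = 85.0%

85.0%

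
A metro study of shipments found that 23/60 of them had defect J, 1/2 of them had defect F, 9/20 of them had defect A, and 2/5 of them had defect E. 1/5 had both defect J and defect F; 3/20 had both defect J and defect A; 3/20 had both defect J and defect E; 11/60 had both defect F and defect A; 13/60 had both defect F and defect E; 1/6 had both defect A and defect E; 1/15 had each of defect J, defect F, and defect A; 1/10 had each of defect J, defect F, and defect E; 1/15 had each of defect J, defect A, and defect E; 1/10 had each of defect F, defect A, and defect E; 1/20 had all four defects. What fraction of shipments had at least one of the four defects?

P(≥1) = 23/60 + 1/2 + 9/20 + 2/5 − 1/5 − 3/20 − 3/20 − 11/60 − 13/60 − 1/6 + 1/15 + 1/10 + 1/15 + 1/10 − 1/20 = 19/20

19/20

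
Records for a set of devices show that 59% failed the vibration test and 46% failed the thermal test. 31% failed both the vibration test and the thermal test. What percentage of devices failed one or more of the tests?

74%

Apply inclusion-exclusion:
P(union) = 59 + 46 − 31 = 74%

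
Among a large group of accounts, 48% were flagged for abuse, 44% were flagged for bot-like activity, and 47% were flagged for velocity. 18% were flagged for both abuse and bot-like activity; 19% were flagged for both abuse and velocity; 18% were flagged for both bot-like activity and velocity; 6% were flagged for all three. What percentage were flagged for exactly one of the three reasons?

Using the inclusion–exclusion count for exactly one event:
P(exactly one) = 48 + 44 + 47 − 2·18 − 2·19 − 2·18 + 3·6 = 47%

47%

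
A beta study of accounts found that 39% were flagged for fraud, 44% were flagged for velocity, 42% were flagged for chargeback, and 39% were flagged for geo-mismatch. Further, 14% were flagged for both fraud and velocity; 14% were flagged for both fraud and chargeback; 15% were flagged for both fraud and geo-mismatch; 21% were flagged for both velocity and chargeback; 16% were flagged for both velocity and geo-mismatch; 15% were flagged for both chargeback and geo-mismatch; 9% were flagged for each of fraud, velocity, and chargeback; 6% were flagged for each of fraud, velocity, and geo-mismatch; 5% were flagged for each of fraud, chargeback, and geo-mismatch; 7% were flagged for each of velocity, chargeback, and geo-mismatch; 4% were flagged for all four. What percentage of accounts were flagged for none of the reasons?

8%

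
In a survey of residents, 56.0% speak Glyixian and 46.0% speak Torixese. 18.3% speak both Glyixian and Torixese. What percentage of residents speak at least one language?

P(≥1) = 56.0 + 46.0 − 18.3 = 83.7%

83.7%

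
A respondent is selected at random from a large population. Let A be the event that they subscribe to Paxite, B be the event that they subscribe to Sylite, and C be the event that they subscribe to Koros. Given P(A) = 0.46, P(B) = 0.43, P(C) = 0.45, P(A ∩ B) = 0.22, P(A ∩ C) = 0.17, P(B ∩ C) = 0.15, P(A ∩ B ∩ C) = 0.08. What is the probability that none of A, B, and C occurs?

0.12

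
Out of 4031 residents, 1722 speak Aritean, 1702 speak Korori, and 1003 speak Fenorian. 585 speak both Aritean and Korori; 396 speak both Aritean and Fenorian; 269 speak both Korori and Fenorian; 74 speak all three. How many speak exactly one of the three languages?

2149

Using the inclusion–exclusion count for exactly one event:
N(exactly one) = 1722 + 1702 + 1003 − 2·585 − 2·396 − 2·269 + 3·74 = 2149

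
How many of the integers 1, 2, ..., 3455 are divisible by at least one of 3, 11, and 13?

1522

By inclusion-exclusion,
1151 + 314 + 265 − 104 − 88 − 24 + 8 = 1522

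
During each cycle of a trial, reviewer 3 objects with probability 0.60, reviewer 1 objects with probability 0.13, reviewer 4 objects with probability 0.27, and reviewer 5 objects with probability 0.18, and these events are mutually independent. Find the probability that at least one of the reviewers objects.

0.7916872

P(none) = (1 − 0.60) × (1 − 0.13) × (1 − 0.27) × (1 − 0.18) = 0.40 × 0.87 × 0.73 × 0.82 = 0.2083128
P(at least one) = 1 − 0.2083128 = 0.7916872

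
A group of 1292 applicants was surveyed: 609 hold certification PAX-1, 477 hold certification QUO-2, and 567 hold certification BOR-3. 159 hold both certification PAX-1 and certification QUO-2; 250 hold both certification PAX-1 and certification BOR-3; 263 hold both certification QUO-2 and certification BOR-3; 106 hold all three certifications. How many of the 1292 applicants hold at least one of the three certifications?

|union| = 609 + 477 + 567 − 159 − 250 − 263 + 106 = 1087

1087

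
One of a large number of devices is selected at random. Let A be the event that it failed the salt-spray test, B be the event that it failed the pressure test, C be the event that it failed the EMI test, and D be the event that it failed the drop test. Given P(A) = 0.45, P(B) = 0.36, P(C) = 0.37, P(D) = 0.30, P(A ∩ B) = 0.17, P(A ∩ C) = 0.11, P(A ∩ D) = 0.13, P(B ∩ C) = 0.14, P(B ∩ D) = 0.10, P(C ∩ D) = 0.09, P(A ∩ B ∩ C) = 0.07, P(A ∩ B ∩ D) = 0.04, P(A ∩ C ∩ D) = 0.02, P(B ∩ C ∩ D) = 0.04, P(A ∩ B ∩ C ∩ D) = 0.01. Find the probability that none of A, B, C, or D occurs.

P(A ∪ B ∪ C ∪ D) = 0.45 + 0.36 + 0.37 + 0.30 − 0.17 − 0.11 − 0.13 − 0.14 − 0.10 − 0.09 + 0.07 + 0.04 + 0.02 + 0.04 − 0.01 = 0.90
P(none) = 1 − 0.90 = 0.10

0.10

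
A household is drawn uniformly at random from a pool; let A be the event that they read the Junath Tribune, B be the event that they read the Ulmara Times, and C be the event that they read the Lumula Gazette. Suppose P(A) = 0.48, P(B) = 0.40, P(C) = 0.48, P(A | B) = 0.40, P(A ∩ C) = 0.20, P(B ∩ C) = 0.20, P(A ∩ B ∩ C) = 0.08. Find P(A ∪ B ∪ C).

0.88

P(A ∩ B) = P(B)·P(A|B) = 0.40 × 0.40 = 0.16
By inclusion-exclusion,
P(A ∪ B ∪ C) = 0.48 + 0.40 + 0.48 − 0.16 − 0.20 − 0.20 + 0.08 = 0.88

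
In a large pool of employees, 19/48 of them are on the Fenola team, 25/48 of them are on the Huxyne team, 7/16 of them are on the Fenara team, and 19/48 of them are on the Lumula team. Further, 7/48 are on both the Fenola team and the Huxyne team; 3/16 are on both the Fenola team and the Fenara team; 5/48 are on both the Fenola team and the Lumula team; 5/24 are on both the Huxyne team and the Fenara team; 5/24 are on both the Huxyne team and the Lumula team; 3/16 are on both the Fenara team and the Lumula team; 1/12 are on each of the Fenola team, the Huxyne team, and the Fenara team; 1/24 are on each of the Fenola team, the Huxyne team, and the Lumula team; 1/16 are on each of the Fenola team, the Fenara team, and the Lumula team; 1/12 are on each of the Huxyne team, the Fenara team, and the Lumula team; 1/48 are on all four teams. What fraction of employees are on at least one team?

23/24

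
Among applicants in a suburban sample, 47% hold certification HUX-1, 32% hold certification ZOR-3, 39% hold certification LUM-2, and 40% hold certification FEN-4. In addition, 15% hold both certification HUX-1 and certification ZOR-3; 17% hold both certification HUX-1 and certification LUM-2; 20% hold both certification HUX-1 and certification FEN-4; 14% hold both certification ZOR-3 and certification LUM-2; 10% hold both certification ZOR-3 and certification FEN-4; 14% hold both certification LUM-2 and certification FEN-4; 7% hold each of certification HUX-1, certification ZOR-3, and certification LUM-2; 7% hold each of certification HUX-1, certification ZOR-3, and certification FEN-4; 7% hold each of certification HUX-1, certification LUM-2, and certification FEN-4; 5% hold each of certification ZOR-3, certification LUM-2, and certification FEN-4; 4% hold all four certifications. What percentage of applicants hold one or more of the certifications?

By inclusion-exclusion,
P(at least one) = 47 + 32 + 39 + 40 − 15 − 17 − 20 − 14 − 10 − 14 + 7 + 7 + 7 + 5 − 4 = 90%

90%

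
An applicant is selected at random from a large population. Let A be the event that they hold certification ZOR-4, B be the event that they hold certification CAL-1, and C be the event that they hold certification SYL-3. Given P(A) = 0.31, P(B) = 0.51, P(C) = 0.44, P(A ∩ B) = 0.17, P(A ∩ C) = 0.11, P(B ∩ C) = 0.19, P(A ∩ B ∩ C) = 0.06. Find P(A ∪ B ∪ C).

P(A ∪ B ∪ C) = 0.31 + 0.51 + 0.44 − 0.17 − 0.11 − 0.19 + 0.06 = 0.85

0.85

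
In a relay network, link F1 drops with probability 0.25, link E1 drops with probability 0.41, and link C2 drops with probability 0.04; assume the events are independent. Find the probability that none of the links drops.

Independence gives P(none) = ∏(1 − pᵢ).
P(none) = (1 − 0.25) × (1 − 0.41) × (1 − 0.04) = 0.75 × 0.59 × 0.96 = 0.4248

0.4248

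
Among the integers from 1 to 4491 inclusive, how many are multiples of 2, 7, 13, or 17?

2818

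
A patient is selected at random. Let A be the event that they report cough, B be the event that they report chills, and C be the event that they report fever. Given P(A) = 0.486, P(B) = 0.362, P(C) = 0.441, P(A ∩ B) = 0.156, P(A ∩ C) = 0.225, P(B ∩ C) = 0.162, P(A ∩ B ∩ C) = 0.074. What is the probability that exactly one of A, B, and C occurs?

0.425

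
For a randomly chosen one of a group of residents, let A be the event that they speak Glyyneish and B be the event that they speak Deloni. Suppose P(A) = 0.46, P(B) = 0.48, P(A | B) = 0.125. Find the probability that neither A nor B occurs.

P(A ∩ B) = P(B)·P(A|B) = 0.48 × 0.125 = 0.06
By inclusion-exclusion,
P(A ∪ B) = 0.46 + 0.48 − 0.06 = 0.88
P(none) = 1 − 0.88 = 0.12

0.12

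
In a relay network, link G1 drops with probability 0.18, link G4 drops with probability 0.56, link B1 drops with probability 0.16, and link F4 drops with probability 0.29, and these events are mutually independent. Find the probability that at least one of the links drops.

Independence gives P(none) = ∏(1 − pᵢ).
P(none) = (1 − 0.18) × (1 − 0.56) × (1 − 0.16) × (1 − 0.29) = 0.82 × 0.44 × 0.84 × 0.71 = 0.21518112
P(at least one) = 1 − 0.21518112 = 0.78481888

0.78481888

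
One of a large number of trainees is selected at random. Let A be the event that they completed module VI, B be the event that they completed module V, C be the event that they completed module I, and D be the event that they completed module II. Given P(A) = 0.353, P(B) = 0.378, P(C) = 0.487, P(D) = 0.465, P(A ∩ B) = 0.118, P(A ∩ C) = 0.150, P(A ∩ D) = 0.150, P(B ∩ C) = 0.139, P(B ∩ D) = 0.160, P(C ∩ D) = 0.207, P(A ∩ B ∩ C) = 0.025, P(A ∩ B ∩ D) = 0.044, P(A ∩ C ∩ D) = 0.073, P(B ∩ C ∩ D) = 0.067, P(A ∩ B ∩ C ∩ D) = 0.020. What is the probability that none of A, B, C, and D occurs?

0.052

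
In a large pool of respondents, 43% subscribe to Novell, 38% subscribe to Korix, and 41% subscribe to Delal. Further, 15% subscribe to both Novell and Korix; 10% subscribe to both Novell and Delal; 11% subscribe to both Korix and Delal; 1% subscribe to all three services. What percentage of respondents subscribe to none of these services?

P(at least one) = 43 + 38 + 41 − 15 − 10 − 11 + 1 = 87%
P(none) = 100% − 87% = 13%

13%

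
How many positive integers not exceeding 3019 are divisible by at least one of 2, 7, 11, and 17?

1911

Using inclusion–exclusion:
⌊3019/2⌋ + ⌊3019/7⌋ + ⌊3019/11⌋ + ⌊3019/17⌋ − ⌊3019/14⌋ − ⌊3019/22⌋ − ⌊3019/34⌋ − ⌊3019/77⌋ − ⌊3019/119⌋ − ⌊3019/187⌋ + ⌊3019/154⌋ + ⌊3019/238⌋ + ⌊3019/374⌋ + ⌊3019/1309⌋ − ⌊3019/2618⌋ = 1509 + 431 + 274 + 177 − 215 − 137 − 88 − 39 − 25 − 16 + 19 + 12 + 8 + 2 − 1 = 1911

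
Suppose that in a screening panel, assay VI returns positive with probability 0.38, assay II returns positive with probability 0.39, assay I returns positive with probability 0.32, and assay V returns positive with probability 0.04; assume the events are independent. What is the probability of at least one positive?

0.75311104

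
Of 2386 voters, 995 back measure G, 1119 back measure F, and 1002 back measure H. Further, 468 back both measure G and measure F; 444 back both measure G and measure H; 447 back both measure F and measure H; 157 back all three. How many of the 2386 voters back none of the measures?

472

Inclusion–exclusion gives
N(≥1) = 995 + 1119 + 1002 − 468 − 444 − 447 + 157 = 1914
None: 2386 − 1914 = 472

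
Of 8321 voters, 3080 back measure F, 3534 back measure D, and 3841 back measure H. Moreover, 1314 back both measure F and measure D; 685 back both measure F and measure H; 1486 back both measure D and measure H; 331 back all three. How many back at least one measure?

|at least one| = 3080 + 3534 + 3841 − 1314 − 685 − 1486 + 331 = 7301

7301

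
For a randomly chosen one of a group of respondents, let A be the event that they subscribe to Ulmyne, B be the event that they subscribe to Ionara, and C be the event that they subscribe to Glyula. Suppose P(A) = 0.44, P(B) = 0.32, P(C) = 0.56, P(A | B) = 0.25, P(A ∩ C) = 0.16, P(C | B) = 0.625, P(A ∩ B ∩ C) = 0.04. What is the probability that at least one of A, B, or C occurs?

P(A ∩ B) = P(B)·P(A|B) = 0.32 × 0.25 = 0.08
P(B ∩ C) = P(B)·P(C|B) = 0.32 × 0.625 = 0.20
P(A ∪ B ∪ C) = 0.44 + 0.32 + 0.56 − 0.08 − 0.16 − 0.20 + 0.04 = 0.92

0.92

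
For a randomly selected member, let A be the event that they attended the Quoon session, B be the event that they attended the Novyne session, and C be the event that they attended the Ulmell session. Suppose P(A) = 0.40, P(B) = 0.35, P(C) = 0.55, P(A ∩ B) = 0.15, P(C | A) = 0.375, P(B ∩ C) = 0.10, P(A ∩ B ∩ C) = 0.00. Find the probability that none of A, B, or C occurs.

0.10

P(A ∩ C) = P(A)·P(C|A) = 0.40 × 0.375 = 0.15
By inclusion–exclusion:
P(A ∪ B ∪ C) = 0.40 + 0.35 + 0.55 − 0.15 − 0.15 − 0.10 + 0.00 = 0.90
P(none) = 1 − 0.90 = 0.10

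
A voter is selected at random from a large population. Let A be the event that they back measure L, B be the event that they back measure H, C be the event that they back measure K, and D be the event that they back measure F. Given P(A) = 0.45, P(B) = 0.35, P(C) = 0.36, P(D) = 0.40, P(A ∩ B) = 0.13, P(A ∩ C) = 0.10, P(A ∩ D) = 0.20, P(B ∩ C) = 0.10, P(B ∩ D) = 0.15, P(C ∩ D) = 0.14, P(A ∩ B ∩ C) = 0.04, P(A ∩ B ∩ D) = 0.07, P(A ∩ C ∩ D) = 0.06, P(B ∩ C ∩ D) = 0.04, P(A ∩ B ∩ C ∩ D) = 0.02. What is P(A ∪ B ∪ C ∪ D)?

By inclusion-exclusion,
P(A ∪ B ∪ C ∪ D) = 0.45 + 0.35 + 0.36 + 0.40 − 0.13 − 0.10 − 0.20 − 0.10 − 0.15 − 0.14 + 0.04 + 0.07 + 0.06 + 0.04 − 0.02 = 0.93

0.93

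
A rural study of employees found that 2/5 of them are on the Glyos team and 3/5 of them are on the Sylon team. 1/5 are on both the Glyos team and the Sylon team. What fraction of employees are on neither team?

Using inclusion–exclusion:
P(at least one) = 2/5 + 3/5 − 1/5 = 4/5
P(none) = 1 − 4/5 = 1/5

1/5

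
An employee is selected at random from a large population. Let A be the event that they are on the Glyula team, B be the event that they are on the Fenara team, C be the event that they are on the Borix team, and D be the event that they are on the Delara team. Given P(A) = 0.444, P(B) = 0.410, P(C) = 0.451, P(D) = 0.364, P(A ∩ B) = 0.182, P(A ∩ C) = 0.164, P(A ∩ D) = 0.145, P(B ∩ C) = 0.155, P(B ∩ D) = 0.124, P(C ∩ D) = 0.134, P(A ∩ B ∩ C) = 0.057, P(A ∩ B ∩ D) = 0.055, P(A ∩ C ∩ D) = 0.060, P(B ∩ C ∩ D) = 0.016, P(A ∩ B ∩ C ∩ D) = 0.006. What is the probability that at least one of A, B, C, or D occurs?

0.947

Apply inclusion-exclusion:
P(A ∪ B ∪ C ∪ D) = 0.444 + 0.410 + 0.451 + 0.364 − 0.182 − 0.164 − 0.145 − 0.155 − 0.124 − 0.134 + 0.057 + 0.055 + 0.060 + 0.016 − 0.006 = 0.947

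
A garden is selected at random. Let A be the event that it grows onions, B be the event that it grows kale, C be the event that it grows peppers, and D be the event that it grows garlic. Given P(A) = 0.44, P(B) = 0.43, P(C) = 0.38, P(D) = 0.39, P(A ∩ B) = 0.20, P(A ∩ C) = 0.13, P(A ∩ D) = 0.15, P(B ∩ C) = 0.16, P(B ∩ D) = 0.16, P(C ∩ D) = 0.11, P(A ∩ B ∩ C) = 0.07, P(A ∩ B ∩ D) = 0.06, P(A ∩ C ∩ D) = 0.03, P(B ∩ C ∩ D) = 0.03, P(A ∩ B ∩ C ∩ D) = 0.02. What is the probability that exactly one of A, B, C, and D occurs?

Using the inclusion–exclusion count for exactly one event:
P(exactly one) = 0.44 + 0.43 + 0.38 + 0.39 − 2·0.20 − 2·0.13 − 2·0.15 − 2·0.16 − 2·0.16 − 2·0.11 + 3·0.07 + 3·0.06 + 3·0.03 + 3·0.03 − 4·0.02 = 0.31

0.31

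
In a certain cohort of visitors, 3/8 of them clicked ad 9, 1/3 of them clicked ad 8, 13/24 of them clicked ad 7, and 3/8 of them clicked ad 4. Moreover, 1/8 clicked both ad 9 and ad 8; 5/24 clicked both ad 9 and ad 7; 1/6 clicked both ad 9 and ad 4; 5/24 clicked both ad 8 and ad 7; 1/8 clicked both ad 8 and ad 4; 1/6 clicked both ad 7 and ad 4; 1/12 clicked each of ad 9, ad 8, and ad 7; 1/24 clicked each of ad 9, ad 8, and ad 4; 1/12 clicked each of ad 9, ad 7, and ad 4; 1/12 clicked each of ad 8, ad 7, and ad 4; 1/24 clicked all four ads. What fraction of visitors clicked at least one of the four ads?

7/8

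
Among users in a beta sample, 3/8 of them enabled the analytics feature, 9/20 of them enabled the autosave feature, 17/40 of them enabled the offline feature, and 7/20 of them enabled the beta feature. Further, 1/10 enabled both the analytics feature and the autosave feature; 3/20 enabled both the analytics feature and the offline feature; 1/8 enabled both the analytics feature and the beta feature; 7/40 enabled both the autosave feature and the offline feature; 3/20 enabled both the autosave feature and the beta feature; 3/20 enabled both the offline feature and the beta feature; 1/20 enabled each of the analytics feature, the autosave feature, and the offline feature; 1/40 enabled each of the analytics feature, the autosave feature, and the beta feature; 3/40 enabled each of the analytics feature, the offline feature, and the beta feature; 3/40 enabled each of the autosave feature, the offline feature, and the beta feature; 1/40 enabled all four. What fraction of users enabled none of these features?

1/20

By inclusion-exclusion,
P(≥1) = 3/8 + 9/20 + 17/40 + 7/20 − 1/10 − 3/20 − 1/8 − 7/40 − 3/20 − 3/20 + 1/20 + 1/40 + 3/40 + 3/40 − 1/40 = 19/20
P(none) = 1 − 19/20 = 1/20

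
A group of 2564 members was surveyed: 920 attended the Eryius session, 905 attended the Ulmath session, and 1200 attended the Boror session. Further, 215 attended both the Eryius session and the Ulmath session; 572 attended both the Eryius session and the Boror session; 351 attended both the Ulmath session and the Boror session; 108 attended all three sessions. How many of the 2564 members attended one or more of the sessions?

1995

Apply inclusion-exclusion:
|at least one| = 920 + 905 + 1200 − 215 − 572 − 351 + 108 = 1995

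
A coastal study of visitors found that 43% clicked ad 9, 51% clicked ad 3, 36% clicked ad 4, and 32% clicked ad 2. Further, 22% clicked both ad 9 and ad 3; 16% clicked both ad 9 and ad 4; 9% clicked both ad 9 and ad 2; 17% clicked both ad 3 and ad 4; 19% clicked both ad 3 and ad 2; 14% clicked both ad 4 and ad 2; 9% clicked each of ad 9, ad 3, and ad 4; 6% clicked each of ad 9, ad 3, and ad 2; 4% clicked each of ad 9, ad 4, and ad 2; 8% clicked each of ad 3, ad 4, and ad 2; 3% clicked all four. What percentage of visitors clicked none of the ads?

P(at least one) = 43 + 51 + 36 + 32 − 22 − 16 − 9 − 17 − 19 − 14 + 9 + 6 + 4 + 8 − 3 = 89%
P(none) = 100% − 89% = 11%

11%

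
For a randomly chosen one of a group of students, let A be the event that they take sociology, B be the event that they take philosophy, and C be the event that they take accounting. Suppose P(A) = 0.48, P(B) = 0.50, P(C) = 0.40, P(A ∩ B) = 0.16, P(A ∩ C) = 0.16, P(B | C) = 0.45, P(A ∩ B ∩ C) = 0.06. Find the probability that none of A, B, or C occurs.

P(B ∩ C) = P(C)·P(B|C) = 0.40 × 0.45 = 0.18
Using inclusion–exclusion:
P(A ∪ B ∪ C) = 0.48 + 0.50 + 0.40 − 0.16 − 0.16 − 0.18 + 0.06 = 0.94
P(none) = 1 − 0.94 = 0.06

0.06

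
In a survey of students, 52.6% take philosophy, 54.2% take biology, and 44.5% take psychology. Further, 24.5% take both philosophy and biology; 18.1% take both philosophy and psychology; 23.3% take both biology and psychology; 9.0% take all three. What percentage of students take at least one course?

P(≥1) = 52.6 + 54.2 + 44.5 − 24.5 − 18.1 − 23.3 + 9.0 = 94.4%

94.4%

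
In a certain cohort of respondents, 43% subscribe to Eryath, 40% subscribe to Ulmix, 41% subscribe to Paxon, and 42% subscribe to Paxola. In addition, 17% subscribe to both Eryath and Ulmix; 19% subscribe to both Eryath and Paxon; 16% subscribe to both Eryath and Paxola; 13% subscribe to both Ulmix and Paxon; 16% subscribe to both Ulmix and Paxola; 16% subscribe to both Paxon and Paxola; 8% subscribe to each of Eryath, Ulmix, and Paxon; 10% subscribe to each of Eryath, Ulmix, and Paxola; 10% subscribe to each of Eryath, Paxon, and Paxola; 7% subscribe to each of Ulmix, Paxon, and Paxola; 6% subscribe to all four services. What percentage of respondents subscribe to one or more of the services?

98%

Inclusion–exclusion gives
P(at least one) = 43 + 40 + 41 + 42 − 17 − 19 − 16 − 13 − 16 − 16 + 8 + 10 + 10 + 7 − 6 = 98%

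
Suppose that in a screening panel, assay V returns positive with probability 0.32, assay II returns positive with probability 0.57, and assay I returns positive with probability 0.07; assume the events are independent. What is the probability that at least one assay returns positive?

P(none) = (1 − 0.32) × (1 − 0.57) × (1 − 0.07) = 0.68 × 0.43 × 0.93 = 0.271932
P(at least one) = 1 − 0.271932 = 0.728068

0.728068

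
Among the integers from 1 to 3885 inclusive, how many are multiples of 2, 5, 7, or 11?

2675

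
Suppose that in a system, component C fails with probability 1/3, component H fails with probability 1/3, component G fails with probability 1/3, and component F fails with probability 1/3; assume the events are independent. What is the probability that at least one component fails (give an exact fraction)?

65/81

Since the events are independent, P(none) is the product of the individual non-occurrence probabilities.
P(none) = (1 − 1/3) × (1 − 1/3) × (1 − 1/3) × (1 − 1/3) = 2/3 × 2/3 × 2/3 × 2/3 = 16/81
P(at least one) = 1 − 16/81 = 65/81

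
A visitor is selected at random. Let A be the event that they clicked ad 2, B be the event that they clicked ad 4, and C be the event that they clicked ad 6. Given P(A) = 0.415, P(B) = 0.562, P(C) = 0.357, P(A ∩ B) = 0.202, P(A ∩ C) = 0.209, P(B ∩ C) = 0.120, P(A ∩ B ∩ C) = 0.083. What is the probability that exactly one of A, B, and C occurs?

By inclusion–exclusion (exactly-one form):
P(exactly one) = 0.415 + 0.562 + 0.357 − 2·0.202 − 2·0.209 − 2·0.120 + 3·0.083 = 0.521

0.521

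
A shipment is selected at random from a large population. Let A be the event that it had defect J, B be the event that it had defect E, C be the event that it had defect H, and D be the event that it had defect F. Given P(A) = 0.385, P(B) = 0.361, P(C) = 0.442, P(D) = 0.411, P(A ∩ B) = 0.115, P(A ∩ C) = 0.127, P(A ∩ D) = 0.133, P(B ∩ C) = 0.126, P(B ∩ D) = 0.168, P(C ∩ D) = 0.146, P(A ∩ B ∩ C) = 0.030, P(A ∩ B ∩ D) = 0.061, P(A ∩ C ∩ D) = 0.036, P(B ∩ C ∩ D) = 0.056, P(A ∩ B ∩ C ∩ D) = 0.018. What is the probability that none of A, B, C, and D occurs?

0.051

P(A ∪ B ∪ C ∪ D) = 0.385 + 0.361 + 0.442 + 0.411 − 0.115 − 0.127 − 0.133 − 0.126 − 0.168 − 0.146 + 0.030 + 0.061 + 0.036 + 0.056 − 0.018 = 0.949
P(none) = 1 − 0.949 = 0.051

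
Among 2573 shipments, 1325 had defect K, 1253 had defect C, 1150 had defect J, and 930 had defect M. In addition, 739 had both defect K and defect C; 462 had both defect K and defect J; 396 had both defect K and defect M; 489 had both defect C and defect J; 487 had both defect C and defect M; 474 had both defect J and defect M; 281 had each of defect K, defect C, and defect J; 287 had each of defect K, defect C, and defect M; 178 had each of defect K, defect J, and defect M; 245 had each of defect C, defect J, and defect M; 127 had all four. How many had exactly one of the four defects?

By inclusion–exclusion (exactly-one form):
N(exactly one) = 1325 + 1253 + 1150 + 930 − 2·739 − 2·462 − 2·396 − 2·489 − 2·487 − 2·474 + 3·281 + 3·287 + 3·178 + 3·245 − 4·127 = 1029

1029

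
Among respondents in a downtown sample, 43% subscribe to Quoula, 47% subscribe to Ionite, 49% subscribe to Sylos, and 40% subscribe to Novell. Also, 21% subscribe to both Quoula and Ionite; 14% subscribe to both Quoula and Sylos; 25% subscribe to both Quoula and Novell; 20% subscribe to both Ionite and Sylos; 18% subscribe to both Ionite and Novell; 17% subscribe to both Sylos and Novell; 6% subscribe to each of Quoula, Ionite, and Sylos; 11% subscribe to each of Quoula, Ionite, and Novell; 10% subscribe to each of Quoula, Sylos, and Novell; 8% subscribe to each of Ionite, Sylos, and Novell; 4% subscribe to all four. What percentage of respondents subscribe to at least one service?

95%

Inclusion–exclusion gives
P(union) = 43 + 47 + 49 + 40 − 21 − 14 − 25 − 20 − 18 − 17 + 6 + 11 + 10 + 8 − 4 = 95%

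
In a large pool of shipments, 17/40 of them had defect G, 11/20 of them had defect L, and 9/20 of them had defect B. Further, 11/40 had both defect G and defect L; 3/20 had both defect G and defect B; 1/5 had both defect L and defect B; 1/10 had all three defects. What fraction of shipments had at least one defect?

9/10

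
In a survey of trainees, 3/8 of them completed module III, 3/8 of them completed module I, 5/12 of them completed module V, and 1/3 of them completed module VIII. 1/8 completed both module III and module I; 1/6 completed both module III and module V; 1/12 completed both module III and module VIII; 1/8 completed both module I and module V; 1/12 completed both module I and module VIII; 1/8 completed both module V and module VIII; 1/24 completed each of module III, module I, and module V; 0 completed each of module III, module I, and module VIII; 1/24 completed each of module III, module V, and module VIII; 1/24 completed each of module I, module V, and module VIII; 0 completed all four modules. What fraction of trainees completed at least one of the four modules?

11/12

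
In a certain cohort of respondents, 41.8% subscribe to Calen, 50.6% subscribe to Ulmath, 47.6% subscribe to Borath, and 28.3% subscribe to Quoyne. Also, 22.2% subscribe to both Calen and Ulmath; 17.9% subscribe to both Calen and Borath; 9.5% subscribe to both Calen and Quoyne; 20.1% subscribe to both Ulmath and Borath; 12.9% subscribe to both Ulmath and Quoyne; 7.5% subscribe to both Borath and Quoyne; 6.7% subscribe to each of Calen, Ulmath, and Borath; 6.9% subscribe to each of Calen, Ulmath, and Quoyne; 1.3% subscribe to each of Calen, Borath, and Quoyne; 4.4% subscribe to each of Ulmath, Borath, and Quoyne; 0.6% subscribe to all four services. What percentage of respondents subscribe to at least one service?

96.9%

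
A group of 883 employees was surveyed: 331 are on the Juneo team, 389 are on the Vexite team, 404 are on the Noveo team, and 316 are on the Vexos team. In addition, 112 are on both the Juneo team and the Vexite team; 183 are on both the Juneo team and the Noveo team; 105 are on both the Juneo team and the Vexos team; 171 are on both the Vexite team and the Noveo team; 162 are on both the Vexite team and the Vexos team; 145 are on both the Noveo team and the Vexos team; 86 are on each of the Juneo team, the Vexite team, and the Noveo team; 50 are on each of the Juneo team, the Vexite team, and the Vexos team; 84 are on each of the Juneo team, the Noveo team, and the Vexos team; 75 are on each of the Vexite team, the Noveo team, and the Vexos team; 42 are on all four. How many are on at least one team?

By inclusion-exclusion,
|union| = 331 + 389 + 404 + 316 − 112 − 183 − 105 − 171 − 162 − 145 + 86 + 50 + 84 + 75 − 42 = 815

815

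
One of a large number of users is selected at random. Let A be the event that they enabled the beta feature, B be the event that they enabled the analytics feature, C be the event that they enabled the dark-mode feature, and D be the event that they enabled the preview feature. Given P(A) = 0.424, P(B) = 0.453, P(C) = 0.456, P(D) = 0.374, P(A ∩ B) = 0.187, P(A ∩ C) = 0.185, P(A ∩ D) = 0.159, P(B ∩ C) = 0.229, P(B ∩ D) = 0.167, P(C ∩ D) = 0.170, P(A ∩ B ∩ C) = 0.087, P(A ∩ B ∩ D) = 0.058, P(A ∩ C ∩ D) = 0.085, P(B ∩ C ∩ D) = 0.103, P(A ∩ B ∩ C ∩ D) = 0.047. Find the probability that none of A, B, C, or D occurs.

0.104

Apply inclusion-exclusion:
P(A ∪ B ∪ C ∪ D) = 0.424 + 0.453 + 0.456 + 0.374 − 0.187 − 0.185 − 0.159 − 0.229 − 0.167 − 0.170 + 0.087 + 0.058 + 0.085 + 0.103 − 0.047 = 0.896
P(none) = 1 − 0.896 = 0.104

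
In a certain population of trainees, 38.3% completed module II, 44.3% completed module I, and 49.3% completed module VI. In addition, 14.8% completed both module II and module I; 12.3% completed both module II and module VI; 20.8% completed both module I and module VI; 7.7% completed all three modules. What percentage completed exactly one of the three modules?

59.2%

Using the inclusion–exclusion count for exactly one event:
P(exactly one) = 38.3 + 44.3 + 49.3 − 2·14.8 − 2·12.3 − 2·20.8 + 3·7.7 = 59.2%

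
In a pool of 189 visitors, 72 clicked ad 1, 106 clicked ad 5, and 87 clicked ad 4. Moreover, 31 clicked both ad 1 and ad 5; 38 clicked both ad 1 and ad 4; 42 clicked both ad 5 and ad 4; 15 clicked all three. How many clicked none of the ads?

N(≥1) = 72 + 106 + 87 − 31 − 38 − 42 + 15 = 169
None: 189 − 169 = 20

20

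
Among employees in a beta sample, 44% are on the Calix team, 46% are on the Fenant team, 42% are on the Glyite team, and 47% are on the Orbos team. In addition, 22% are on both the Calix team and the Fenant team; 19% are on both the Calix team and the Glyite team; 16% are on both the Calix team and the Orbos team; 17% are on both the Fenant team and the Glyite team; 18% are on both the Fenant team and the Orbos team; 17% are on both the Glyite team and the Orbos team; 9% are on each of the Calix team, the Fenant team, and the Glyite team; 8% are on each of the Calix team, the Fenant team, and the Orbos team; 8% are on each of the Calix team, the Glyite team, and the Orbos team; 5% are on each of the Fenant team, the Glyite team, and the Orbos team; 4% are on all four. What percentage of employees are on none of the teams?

Using inclusion–exclusion:
P(at least one) = 44 + 46 + 42 + 47 − 22 − 19 − 16 − 17 − 18 − 17 + 9 + 8 + 8 + 5 − 4 = 96%
P(none) = 100% − 96% = 4%

4%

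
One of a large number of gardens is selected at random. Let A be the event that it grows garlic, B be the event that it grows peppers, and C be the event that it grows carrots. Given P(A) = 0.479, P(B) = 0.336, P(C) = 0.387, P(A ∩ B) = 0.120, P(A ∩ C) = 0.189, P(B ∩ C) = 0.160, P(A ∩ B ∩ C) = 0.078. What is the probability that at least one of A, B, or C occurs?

Inclusion–exclusion gives
P(A ∪ B ∪ C) = 0.479 + 0.336 + 0.387 − 0.120 − 0.189 − 0.160 + 0.078 = 0.811

0.811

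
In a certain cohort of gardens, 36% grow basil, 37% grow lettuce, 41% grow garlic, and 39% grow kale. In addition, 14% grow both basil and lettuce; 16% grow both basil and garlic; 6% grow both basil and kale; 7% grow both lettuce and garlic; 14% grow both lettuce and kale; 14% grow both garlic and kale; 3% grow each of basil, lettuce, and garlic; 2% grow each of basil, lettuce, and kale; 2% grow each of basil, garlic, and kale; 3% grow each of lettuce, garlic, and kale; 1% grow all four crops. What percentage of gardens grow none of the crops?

Apply inclusion-exclusion:
P(≥1) = 36 + 37 + 41 + 39 − 14 − 16 − 6 − 7 − 14 − 14 + 3 + 2 + 2 + 3 − 1 = 91%
P(none) = 100% − 91% = 9%

9%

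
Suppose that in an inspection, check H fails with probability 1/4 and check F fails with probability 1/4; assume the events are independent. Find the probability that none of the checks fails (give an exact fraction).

9/16

P(none) = (1 − 1/4) × (1 − 1/4) = 3/4 × 3/4 = 9/16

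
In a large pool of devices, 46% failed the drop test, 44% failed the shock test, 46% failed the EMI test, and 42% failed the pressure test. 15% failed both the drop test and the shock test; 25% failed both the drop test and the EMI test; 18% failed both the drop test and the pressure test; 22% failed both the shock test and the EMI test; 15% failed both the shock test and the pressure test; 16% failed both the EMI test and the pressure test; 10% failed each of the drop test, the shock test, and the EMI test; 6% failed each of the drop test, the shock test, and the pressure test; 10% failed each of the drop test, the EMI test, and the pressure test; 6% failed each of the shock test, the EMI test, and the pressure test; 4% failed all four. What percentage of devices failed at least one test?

95%

By inclusion–exclusion:
P(union) = 46 + 44 + 46 + 42 − 15 − 25 − 18 − 22 − 15 − 16 + 10 + 6 + 10 + 6 − 4 = 95%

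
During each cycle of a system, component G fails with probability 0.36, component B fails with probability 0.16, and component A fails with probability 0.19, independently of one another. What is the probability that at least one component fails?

Independence gives P(none) = ∏(1 − pᵢ).
P(none) = (1 − 0.36) × (1 − 0.16) × (1 − 0.19) = 0.64 × 0.84 × 0.81 = 0.435456
P(at least one) = 1 − 0.435456 = 0.564544

0.564544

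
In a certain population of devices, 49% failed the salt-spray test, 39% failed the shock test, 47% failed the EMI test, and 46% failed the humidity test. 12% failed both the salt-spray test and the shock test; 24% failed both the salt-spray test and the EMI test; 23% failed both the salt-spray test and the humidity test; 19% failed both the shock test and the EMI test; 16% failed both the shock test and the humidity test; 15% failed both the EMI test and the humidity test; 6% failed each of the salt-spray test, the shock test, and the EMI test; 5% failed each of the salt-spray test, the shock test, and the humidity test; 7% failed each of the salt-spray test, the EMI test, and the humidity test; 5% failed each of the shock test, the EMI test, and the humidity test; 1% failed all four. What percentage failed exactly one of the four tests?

P(exactly one) = 49 + 39 + 47 + 46 − 2·12 − 2·24 − 2·23 − 2·19 − 2·16 − 2·15 + 3·6 + 3·5 + 3·7 + 3·5 − 4·1 = 28%

28%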